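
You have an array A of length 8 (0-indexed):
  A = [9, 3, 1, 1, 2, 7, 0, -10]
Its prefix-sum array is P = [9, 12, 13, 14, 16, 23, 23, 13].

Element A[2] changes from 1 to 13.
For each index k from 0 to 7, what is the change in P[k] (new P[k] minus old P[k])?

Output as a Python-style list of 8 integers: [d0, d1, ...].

Element change: A[2] 1 -> 13, delta = 12
For k < 2: P[k] unchanged, delta_P[k] = 0
For k >= 2: P[k] shifts by exactly 12
Delta array: [0, 0, 12, 12, 12, 12, 12, 12]

Answer: [0, 0, 12, 12, 12, 12, 12, 12]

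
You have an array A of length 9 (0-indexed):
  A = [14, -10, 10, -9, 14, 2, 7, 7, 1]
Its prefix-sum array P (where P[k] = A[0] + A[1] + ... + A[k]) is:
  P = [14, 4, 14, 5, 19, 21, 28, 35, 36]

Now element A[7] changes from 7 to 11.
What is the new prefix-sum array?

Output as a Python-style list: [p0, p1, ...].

Answer: [14, 4, 14, 5, 19, 21, 28, 39, 40]

Derivation:
Change: A[7] 7 -> 11, delta = 4
P[k] for k < 7: unchanged (A[7] not included)
P[k] for k >= 7: shift by delta = 4
  P[0] = 14 + 0 = 14
  P[1] = 4 + 0 = 4
  P[2] = 14 + 0 = 14
  P[3] = 5 + 0 = 5
  P[4] = 19 + 0 = 19
  P[5] = 21 + 0 = 21
  P[6] = 28 + 0 = 28
  P[7] = 35 + 4 = 39
  P[8] = 36 + 4 = 40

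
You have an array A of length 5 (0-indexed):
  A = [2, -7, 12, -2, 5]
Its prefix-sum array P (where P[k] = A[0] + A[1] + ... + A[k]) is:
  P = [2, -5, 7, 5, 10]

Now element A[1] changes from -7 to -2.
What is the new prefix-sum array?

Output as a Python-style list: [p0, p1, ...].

Answer: [2, 0, 12, 10, 15]

Derivation:
Change: A[1] -7 -> -2, delta = 5
P[k] for k < 1: unchanged (A[1] not included)
P[k] for k >= 1: shift by delta = 5
  P[0] = 2 + 0 = 2
  P[1] = -5 + 5 = 0
  P[2] = 7 + 5 = 12
  P[3] = 5 + 5 = 10
  P[4] = 10 + 5 = 15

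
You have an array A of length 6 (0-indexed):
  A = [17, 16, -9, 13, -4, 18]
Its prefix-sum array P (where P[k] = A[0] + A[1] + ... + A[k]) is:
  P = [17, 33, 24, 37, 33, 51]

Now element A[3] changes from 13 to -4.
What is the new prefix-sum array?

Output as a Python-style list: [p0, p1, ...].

Answer: [17, 33, 24, 20, 16, 34]

Derivation:
Change: A[3] 13 -> -4, delta = -17
P[k] for k < 3: unchanged (A[3] not included)
P[k] for k >= 3: shift by delta = -17
  P[0] = 17 + 0 = 17
  P[1] = 33 + 0 = 33
  P[2] = 24 + 0 = 24
  P[3] = 37 + -17 = 20
  P[4] = 33 + -17 = 16
  P[5] = 51 + -17 = 34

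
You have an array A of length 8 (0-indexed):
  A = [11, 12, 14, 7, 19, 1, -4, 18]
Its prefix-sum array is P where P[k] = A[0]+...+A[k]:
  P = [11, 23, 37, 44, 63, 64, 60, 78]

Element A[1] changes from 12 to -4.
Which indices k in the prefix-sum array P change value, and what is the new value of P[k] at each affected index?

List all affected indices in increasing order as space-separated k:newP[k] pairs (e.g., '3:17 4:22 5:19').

Answer: 1:7 2:21 3:28 4:47 5:48 6:44 7:62

Derivation:
P[k] = A[0] + ... + A[k]
P[k] includes A[1] iff k >= 1
Affected indices: 1, 2, ..., 7; delta = -16
  P[1]: 23 + -16 = 7
  P[2]: 37 + -16 = 21
  P[3]: 44 + -16 = 28
  P[4]: 63 + -16 = 47
  P[5]: 64 + -16 = 48
  P[6]: 60 + -16 = 44
  P[7]: 78 + -16 = 62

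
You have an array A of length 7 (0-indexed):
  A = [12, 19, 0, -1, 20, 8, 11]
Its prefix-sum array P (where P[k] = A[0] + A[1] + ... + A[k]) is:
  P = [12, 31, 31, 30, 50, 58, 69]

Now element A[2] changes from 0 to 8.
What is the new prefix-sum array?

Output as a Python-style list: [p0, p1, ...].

Answer: [12, 31, 39, 38, 58, 66, 77]

Derivation:
Change: A[2] 0 -> 8, delta = 8
P[k] for k < 2: unchanged (A[2] not included)
P[k] for k >= 2: shift by delta = 8
  P[0] = 12 + 0 = 12
  P[1] = 31 + 0 = 31
  P[2] = 31 + 8 = 39
  P[3] = 30 + 8 = 38
  P[4] = 50 + 8 = 58
  P[5] = 58 + 8 = 66
  P[6] = 69 + 8 = 77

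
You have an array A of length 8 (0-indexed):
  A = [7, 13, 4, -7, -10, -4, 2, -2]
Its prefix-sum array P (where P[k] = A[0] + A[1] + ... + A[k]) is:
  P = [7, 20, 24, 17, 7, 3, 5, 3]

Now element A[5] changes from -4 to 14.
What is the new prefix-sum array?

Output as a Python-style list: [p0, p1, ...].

Answer: [7, 20, 24, 17, 7, 21, 23, 21]

Derivation:
Change: A[5] -4 -> 14, delta = 18
P[k] for k < 5: unchanged (A[5] not included)
P[k] for k >= 5: shift by delta = 18
  P[0] = 7 + 0 = 7
  P[1] = 20 + 0 = 20
  P[2] = 24 + 0 = 24
  P[3] = 17 + 0 = 17
  P[4] = 7 + 0 = 7
  P[5] = 3 + 18 = 21
  P[6] = 5 + 18 = 23
  P[7] = 3 + 18 = 21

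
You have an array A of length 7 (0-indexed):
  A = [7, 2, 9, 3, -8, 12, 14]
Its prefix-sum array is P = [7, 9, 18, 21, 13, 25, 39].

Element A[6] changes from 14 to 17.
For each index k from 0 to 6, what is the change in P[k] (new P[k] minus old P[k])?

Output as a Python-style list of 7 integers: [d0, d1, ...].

Element change: A[6] 14 -> 17, delta = 3
For k < 6: P[k] unchanged, delta_P[k] = 0
For k >= 6: P[k] shifts by exactly 3
Delta array: [0, 0, 0, 0, 0, 0, 3]

Answer: [0, 0, 0, 0, 0, 0, 3]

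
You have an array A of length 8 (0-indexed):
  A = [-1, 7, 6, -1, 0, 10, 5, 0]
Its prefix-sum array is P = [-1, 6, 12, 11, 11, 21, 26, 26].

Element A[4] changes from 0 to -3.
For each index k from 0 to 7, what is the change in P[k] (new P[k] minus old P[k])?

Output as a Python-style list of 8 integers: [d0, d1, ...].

Answer: [0, 0, 0, 0, -3, -3, -3, -3]

Derivation:
Element change: A[4] 0 -> -3, delta = -3
For k < 4: P[k] unchanged, delta_P[k] = 0
For k >= 4: P[k] shifts by exactly -3
Delta array: [0, 0, 0, 0, -3, -3, -3, -3]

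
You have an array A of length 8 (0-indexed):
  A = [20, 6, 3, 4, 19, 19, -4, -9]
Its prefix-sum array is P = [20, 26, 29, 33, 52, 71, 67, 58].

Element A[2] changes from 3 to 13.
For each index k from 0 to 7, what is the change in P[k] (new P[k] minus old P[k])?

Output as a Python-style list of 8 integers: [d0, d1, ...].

Element change: A[2] 3 -> 13, delta = 10
For k < 2: P[k] unchanged, delta_P[k] = 0
For k >= 2: P[k] shifts by exactly 10
Delta array: [0, 0, 10, 10, 10, 10, 10, 10]

Answer: [0, 0, 10, 10, 10, 10, 10, 10]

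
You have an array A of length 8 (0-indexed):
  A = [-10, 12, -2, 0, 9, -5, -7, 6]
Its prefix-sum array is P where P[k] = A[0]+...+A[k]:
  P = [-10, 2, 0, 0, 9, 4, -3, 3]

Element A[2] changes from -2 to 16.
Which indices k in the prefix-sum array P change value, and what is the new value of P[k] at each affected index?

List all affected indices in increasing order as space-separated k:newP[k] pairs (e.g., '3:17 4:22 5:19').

Answer: 2:18 3:18 4:27 5:22 6:15 7:21

Derivation:
P[k] = A[0] + ... + A[k]
P[k] includes A[2] iff k >= 2
Affected indices: 2, 3, ..., 7; delta = 18
  P[2]: 0 + 18 = 18
  P[3]: 0 + 18 = 18
  P[4]: 9 + 18 = 27
  P[5]: 4 + 18 = 22
  P[6]: -3 + 18 = 15
  P[7]: 3 + 18 = 21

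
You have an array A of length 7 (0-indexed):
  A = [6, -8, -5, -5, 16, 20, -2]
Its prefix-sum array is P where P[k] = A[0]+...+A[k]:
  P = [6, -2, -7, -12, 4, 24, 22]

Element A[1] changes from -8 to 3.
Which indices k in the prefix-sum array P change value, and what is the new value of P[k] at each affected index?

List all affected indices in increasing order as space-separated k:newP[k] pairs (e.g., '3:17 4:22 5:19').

P[k] = A[0] + ... + A[k]
P[k] includes A[1] iff k >= 1
Affected indices: 1, 2, ..., 6; delta = 11
  P[1]: -2 + 11 = 9
  P[2]: -7 + 11 = 4
  P[3]: -12 + 11 = -1
  P[4]: 4 + 11 = 15
  P[5]: 24 + 11 = 35
  P[6]: 22 + 11 = 33

Answer: 1:9 2:4 3:-1 4:15 5:35 6:33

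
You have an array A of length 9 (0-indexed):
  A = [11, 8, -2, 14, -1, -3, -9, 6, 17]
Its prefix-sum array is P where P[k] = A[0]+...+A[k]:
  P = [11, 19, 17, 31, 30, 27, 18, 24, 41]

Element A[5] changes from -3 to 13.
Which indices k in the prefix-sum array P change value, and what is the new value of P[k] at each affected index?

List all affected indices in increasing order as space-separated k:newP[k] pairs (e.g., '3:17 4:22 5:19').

P[k] = A[0] + ... + A[k]
P[k] includes A[5] iff k >= 5
Affected indices: 5, 6, ..., 8; delta = 16
  P[5]: 27 + 16 = 43
  P[6]: 18 + 16 = 34
  P[7]: 24 + 16 = 40
  P[8]: 41 + 16 = 57

Answer: 5:43 6:34 7:40 8:57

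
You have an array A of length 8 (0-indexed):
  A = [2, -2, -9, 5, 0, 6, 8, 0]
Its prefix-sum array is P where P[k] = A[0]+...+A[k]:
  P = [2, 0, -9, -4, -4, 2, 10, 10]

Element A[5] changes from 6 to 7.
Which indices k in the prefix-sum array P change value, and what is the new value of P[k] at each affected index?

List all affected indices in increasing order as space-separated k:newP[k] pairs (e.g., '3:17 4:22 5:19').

Answer: 5:3 6:11 7:11

Derivation:
P[k] = A[0] + ... + A[k]
P[k] includes A[5] iff k >= 5
Affected indices: 5, 6, ..., 7; delta = 1
  P[5]: 2 + 1 = 3
  P[6]: 10 + 1 = 11
  P[7]: 10 + 1 = 11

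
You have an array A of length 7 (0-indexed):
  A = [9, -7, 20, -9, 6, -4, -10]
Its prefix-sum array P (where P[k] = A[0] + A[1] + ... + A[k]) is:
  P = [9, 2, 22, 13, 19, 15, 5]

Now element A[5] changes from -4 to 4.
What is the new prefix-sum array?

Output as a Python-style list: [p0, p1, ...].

Answer: [9, 2, 22, 13, 19, 23, 13]

Derivation:
Change: A[5] -4 -> 4, delta = 8
P[k] for k < 5: unchanged (A[5] not included)
P[k] for k >= 5: shift by delta = 8
  P[0] = 9 + 0 = 9
  P[1] = 2 + 0 = 2
  P[2] = 22 + 0 = 22
  P[3] = 13 + 0 = 13
  P[4] = 19 + 0 = 19
  P[5] = 15 + 8 = 23
  P[6] = 5 + 8 = 13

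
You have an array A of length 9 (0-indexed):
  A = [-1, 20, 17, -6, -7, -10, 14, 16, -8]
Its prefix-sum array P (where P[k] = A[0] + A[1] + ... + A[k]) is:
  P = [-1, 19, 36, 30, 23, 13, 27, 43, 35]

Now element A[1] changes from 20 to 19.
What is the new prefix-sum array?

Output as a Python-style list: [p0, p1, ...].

Answer: [-1, 18, 35, 29, 22, 12, 26, 42, 34]

Derivation:
Change: A[1] 20 -> 19, delta = -1
P[k] for k < 1: unchanged (A[1] not included)
P[k] for k >= 1: shift by delta = -1
  P[0] = -1 + 0 = -1
  P[1] = 19 + -1 = 18
  P[2] = 36 + -1 = 35
  P[3] = 30 + -1 = 29
  P[4] = 23 + -1 = 22
  P[5] = 13 + -1 = 12
  P[6] = 27 + -1 = 26
  P[7] = 43 + -1 = 42
  P[8] = 35 + -1 = 34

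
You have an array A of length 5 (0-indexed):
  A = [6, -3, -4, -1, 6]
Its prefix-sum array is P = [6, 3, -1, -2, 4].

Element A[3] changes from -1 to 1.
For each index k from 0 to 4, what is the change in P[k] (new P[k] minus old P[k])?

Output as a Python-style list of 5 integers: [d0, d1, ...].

Answer: [0, 0, 0, 2, 2]

Derivation:
Element change: A[3] -1 -> 1, delta = 2
For k < 3: P[k] unchanged, delta_P[k] = 0
For k >= 3: P[k] shifts by exactly 2
Delta array: [0, 0, 0, 2, 2]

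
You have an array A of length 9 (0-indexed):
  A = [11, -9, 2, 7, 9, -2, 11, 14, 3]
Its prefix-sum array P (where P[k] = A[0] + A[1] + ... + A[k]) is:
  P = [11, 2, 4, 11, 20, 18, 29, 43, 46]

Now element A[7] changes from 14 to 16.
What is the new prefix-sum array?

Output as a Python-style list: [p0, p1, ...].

Change: A[7] 14 -> 16, delta = 2
P[k] for k < 7: unchanged (A[7] not included)
P[k] for k >= 7: shift by delta = 2
  P[0] = 11 + 0 = 11
  P[1] = 2 + 0 = 2
  P[2] = 4 + 0 = 4
  P[3] = 11 + 0 = 11
  P[4] = 20 + 0 = 20
  P[5] = 18 + 0 = 18
  P[6] = 29 + 0 = 29
  P[7] = 43 + 2 = 45
  P[8] = 46 + 2 = 48

Answer: [11, 2, 4, 11, 20, 18, 29, 45, 48]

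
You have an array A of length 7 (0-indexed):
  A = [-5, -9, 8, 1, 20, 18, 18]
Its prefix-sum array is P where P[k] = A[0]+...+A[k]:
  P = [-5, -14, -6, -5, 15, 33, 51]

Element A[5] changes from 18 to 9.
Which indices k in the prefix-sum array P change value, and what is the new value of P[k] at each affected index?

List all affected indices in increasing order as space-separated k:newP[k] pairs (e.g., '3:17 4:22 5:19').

P[k] = A[0] + ... + A[k]
P[k] includes A[5] iff k >= 5
Affected indices: 5, 6, ..., 6; delta = -9
  P[5]: 33 + -9 = 24
  P[6]: 51 + -9 = 42

Answer: 5:24 6:42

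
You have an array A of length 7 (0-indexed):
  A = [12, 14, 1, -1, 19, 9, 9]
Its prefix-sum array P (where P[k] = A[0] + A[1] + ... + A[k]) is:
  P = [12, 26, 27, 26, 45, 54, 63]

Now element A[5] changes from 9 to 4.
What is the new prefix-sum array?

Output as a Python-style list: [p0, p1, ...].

Change: A[5] 9 -> 4, delta = -5
P[k] for k < 5: unchanged (A[5] not included)
P[k] for k >= 5: shift by delta = -5
  P[0] = 12 + 0 = 12
  P[1] = 26 + 0 = 26
  P[2] = 27 + 0 = 27
  P[3] = 26 + 0 = 26
  P[4] = 45 + 0 = 45
  P[5] = 54 + -5 = 49
  P[6] = 63 + -5 = 58

Answer: [12, 26, 27, 26, 45, 49, 58]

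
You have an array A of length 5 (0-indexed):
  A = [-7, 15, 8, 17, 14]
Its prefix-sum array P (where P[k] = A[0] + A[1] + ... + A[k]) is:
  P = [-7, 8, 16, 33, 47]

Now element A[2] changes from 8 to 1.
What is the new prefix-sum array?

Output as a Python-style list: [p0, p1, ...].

Change: A[2] 8 -> 1, delta = -7
P[k] for k < 2: unchanged (A[2] not included)
P[k] for k >= 2: shift by delta = -7
  P[0] = -7 + 0 = -7
  P[1] = 8 + 0 = 8
  P[2] = 16 + -7 = 9
  P[3] = 33 + -7 = 26
  P[4] = 47 + -7 = 40

Answer: [-7, 8, 9, 26, 40]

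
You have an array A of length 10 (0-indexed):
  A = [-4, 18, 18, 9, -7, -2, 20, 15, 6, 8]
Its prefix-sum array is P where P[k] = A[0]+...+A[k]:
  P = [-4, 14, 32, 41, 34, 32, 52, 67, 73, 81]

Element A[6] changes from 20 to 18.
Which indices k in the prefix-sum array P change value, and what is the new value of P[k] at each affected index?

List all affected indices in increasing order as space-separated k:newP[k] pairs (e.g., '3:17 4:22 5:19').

P[k] = A[0] + ... + A[k]
P[k] includes A[6] iff k >= 6
Affected indices: 6, 7, ..., 9; delta = -2
  P[6]: 52 + -2 = 50
  P[7]: 67 + -2 = 65
  P[8]: 73 + -2 = 71
  P[9]: 81 + -2 = 79

Answer: 6:50 7:65 8:71 9:79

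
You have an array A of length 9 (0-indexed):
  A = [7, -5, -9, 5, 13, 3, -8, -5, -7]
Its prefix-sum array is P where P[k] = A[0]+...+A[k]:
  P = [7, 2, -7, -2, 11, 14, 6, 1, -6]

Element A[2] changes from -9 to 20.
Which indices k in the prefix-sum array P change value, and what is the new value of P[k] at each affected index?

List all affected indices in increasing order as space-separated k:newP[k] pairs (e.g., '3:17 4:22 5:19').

Answer: 2:22 3:27 4:40 5:43 6:35 7:30 8:23

Derivation:
P[k] = A[0] + ... + A[k]
P[k] includes A[2] iff k >= 2
Affected indices: 2, 3, ..., 8; delta = 29
  P[2]: -7 + 29 = 22
  P[3]: -2 + 29 = 27
  P[4]: 11 + 29 = 40
  P[5]: 14 + 29 = 43
  P[6]: 6 + 29 = 35
  P[7]: 1 + 29 = 30
  P[8]: -6 + 29 = 23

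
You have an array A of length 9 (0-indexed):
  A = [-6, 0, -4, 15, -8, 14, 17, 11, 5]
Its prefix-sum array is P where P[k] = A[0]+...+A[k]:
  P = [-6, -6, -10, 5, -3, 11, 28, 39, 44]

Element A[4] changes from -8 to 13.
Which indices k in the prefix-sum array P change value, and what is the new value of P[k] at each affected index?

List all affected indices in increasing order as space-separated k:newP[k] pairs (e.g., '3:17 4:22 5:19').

Answer: 4:18 5:32 6:49 7:60 8:65

Derivation:
P[k] = A[0] + ... + A[k]
P[k] includes A[4] iff k >= 4
Affected indices: 4, 5, ..., 8; delta = 21
  P[4]: -3 + 21 = 18
  P[5]: 11 + 21 = 32
  P[6]: 28 + 21 = 49
  P[7]: 39 + 21 = 60
  P[8]: 44 + 21 = 65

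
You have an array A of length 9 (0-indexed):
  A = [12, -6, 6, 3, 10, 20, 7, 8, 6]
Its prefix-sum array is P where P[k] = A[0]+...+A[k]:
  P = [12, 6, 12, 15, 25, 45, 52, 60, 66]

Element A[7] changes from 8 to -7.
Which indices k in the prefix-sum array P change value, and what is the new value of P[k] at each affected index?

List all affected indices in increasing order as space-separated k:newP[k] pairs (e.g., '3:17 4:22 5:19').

P[k] = A[0] + ... + A[k]
P[k] includes A[7] iff k >= 7
Affected indices: 7, 8, ..., 8; delta = -15
  P[7]: 60 + -15 = 45
  P[8]: 66 + -15 = 51

Answer: 7:45 8:51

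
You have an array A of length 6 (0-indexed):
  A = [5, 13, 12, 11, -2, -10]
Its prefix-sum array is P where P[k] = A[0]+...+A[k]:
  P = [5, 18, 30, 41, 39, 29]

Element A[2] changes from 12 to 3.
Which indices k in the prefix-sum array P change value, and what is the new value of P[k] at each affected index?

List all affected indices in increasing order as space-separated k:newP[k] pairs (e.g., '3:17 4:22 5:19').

Answer: 2:21 3:32 4:30 5:20

Derivation:
P[k] = A[0] + ... + A[k]
P[k] includes A[2] iff k >= 2
Affected indices: 2, 3, ..., 5; delta = -9
  P[2]: 30 + -9 = 21
  P[3]: 41 + -9 = 32
  P[4]: 39 + -9 = 30
  P[5]: 29 + -9 = 20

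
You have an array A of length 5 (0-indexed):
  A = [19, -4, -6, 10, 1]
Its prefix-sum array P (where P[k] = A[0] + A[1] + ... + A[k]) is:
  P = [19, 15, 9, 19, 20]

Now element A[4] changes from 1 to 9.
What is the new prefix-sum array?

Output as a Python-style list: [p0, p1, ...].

Change: A[4] 1 -> 9, delta = 8
P[k] for k < 4: unchanged (A[4] not included)
P[k] for k >= 4: shift by delta = 8
  P[0] = 19 + 0 = 19
  P[1] = 15 + 0 = 15
  P[2] = 9 + 0 = 9
  P[3] = 19 + 0 = 19
  P[4] = 20 + 8 = 28

Answer: [19, 15, 9, 19, 28]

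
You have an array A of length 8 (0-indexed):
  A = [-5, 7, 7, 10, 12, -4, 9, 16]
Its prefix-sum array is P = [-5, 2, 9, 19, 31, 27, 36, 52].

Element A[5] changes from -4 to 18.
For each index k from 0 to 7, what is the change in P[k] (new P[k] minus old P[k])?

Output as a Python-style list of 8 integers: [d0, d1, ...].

Answer: [0, 0, 0, 0, 0, 22, 22, 22]

Derivation:
Element change: A[5] -4 -> 18, delta = 22
For k < 5: P[k] unchanged, delta_P[k] = 0
For k >= 5: P[k] shifts by exactly 22
Delta array: [0, 0, 0, 0, 0, 22, 22, 22]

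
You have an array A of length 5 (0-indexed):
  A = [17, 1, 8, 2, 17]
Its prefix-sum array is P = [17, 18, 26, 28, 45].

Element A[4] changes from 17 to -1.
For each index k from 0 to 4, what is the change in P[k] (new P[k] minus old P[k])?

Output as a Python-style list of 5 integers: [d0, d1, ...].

Answer: [0, 0, 0, 0, -18]

Derivation:
Element change: A[4] 17 -> -1, delta = -18
For k < 4: P[k] unchanged, delta_P[k] = 0
For k >= 4: P[k] shifts by exactly -18
Delta array: [0, 0, 0, 0, -18]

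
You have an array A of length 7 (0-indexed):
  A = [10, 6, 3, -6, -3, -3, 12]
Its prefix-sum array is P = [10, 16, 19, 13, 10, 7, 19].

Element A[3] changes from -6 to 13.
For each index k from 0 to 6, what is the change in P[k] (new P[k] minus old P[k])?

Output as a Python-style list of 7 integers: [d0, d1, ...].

Element change: A[3] -6 -> 13, delta = 19
For k < 3: P[k] unchanged, delta_P[k] = 0
For k >= 3: P[k] shifts by exactly 19
Delta array: [0, 0, 0, 19, 19, 19, 19]

Answer: [0, 0, 0, 19, 19, 19, 19]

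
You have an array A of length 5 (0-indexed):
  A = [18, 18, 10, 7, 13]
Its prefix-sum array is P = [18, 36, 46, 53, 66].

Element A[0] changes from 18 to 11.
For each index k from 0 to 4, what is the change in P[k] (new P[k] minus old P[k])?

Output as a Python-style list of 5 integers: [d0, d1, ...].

Element change: A[0] 18 -> 11, delta = -7
For k < 0: P[k] unchanged, delta_P[k] = 0
For k >= 0: P[k] shifts by exactly -7
Delta array: [-7, -7, -7, -7, -7]

Answer: [-7, -7, -7, -7, -7]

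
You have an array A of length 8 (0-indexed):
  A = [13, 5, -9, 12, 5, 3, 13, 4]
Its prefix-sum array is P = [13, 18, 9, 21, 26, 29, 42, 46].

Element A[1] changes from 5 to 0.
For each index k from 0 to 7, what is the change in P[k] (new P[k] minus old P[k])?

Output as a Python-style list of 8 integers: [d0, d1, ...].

Element change: A[1] 5 -> 0, delta = -5
For k < 1: P[k] unchanged, delta_P[k] = 0
For k >= 1: P[k] shifts by exactly -5
Delta array: [0, -5, -5, -5, -5, -5, -5, -5]

Answer: [0, -5, -5, -5, -5, -5, -5, -5]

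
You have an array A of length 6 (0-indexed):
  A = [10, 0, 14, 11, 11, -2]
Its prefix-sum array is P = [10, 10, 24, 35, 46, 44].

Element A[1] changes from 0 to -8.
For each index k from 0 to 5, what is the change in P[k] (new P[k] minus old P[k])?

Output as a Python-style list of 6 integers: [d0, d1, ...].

Answer: [0, -8, -8, -8, -8, -8]

Derivation:
Element change: A[1] 0 -> -8, delta = -8
For k < 1: P[k] unchanged, delta_P[k] = 0
For k >= 1: P[k] shifts by exactly -8
Delta array: [0, -8, -8, -8, -8, -8]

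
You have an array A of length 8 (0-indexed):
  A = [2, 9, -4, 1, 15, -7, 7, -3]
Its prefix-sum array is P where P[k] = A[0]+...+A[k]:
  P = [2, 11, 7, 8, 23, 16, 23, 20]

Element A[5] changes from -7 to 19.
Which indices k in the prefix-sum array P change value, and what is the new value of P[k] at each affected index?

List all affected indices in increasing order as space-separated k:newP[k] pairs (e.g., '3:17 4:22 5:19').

Answer: 5:42 6:49 7:46

Derivation:
P[k] = A[0] + ... + A[k]
P[k] includes A[5] iff k >= 5
Affected indices: 5, 6, ..., 7; delta = 26
  P[5]: 16 + 26 = 42
  P[6]: 23 + 26 = 49
  P[7]: 20 + 26 = 46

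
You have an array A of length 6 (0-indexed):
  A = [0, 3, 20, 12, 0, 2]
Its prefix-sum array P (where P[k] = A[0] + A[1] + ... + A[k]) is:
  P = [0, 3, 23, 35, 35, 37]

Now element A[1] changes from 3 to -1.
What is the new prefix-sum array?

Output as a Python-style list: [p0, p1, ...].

Change: A[1] 3 -> -1, delta = -4
P[k] for k < 1: unchanged (A[1] not included)
P[k] for k >= 1: shift by delta = -4
  P[0] = 0 + 0 = 0
  P[1] = 3 + -4 = -1
  P[2] = 23 + -4 = 19
  P[3] = 35 + -4 = 31
  P[4] = 35 + -4 = 31
  P[5] = 37 + -4 = 33

Answer: [0, -1, 19, 31, 31, 33]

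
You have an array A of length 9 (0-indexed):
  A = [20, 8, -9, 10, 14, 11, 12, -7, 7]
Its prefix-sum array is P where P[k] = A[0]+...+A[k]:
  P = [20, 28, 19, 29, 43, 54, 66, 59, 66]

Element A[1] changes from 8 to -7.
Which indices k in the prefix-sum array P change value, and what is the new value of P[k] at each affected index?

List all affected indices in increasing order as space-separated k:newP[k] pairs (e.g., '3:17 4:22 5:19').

Answer: 1:13 2:4 3:14 4:28 5:39 6:51 7:44 8:51

Derivation:
P[k] = A[0] + ... + A[k]
P[k] includes A[1] iff k >= 1
Affected indices: 1, 2, ..., 8; delta = -15
  P[1]: 28 + -15 = 13
  P[2]: 19 + -15 = 4
  P[3]: 29 + -15 = 14
  P[4]: 43 + -15 = 28
  P[5]: 54 + -15 = 39
  P[6]: 66 + -15 = 51
  P[7]: 59 + -15 = 44
  P[8]: 66 + -15 = 51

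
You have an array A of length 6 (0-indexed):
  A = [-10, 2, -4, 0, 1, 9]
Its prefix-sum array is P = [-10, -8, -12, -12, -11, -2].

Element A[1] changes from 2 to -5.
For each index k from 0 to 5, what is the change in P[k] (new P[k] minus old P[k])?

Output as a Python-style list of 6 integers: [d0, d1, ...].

Answer: [0, -7, -7, -7, -7, -7]

Derivation:
Element change: A[1] 2 -> -5, delta = -7
For k < 1: P[k] unchanged, delta_P[k] = 0
For k >= 1: P[k] shifts by exactly -7
Delta array: [0, -7, -7, -7, -7, -7]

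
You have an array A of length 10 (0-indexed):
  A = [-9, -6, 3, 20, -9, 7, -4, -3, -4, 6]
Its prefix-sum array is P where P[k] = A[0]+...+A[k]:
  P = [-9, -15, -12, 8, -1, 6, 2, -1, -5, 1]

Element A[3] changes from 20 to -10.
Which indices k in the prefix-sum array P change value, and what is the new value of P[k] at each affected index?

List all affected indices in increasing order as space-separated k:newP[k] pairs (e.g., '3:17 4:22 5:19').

P[k] = A[0] + ... + A[k]
P[k] includes A[3] iff k >= 3
Affected indices: 3, 4, ..., 9; delta = -30
  P[3]: 8 + -30 = -22
  P[4]: -1 + -30 = -31
  P[5]: 6 + -30 = -24
  P[6]: 2 + -30 = -28
  P[7]: -1 + -30 = -31
  P[8]: -5 + -30 = -35
  P[9]: 1 + -30 = -29

Answer: 3:-22 4:-31 5:-24 6:-28 7:-31 8:-35 9:-29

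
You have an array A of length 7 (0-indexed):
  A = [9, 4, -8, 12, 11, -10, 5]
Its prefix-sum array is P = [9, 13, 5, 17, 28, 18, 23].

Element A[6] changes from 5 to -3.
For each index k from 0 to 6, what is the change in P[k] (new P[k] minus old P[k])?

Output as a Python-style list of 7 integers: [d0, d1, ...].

Element change: A[6] 5 -> -3, delta = -8
For k < 6: P[k] unchanged, delta_P[k] = 0
For k >= 6: P[k] shifts by exactly -8
Delta array: [0, 0, 0, 0, 0, 0, -8]

Answer: [0, 0, 0, 0, 0, 0, -8]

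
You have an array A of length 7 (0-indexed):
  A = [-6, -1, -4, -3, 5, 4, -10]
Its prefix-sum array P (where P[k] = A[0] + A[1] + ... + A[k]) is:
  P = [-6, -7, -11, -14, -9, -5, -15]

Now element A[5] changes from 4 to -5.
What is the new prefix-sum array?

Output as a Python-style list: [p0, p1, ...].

Change: A[5] 4 -> -5, delta = -9
P[k] for k < 5: unchanged (A[5] not included)
P[k] for k >= 5: shift by delta = -9
  P[0] = -6 + 0 = -6
  P[1] = -7 + 0 = -7
  P[2] = -11 + 0 = -11
  P[3] = -14 + 0 = -14
  P[4] = -9 + 0 = -9
  P[5] = -5 + -9 = -14
  P[6] = -15 + -9 = -24

Answer: [-6, -7, -11, -14, -9, -14, -24]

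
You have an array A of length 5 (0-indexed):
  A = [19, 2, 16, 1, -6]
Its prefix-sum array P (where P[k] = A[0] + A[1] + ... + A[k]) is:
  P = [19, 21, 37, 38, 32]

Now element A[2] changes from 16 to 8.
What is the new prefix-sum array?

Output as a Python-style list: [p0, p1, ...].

Change: A[2] 16 -> 8, delta = -8
P[k] for k < 2: unchanged (A[2] not included)
P[k] for k >= 2: shift by delta = -8
  P[0] = 19 + 0 = 19
  P[1] = 21 + 0 = 21
  P[2] = 37 + -8 = 29
  P[3] = 38 + -8 = 30
  P[4] = 32 + -8 = 24

Answer: [19, 21, 29, 30, 24]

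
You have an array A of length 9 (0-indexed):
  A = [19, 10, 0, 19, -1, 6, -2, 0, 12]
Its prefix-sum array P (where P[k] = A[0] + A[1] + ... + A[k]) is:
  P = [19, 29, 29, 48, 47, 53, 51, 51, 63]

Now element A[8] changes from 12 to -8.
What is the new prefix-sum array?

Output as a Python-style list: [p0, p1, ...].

Change: A[8] 12 -> -8, delta = -20
P[k] for k < 8: unchanged (A[8] not included)
P[k] for k >= 8: shift by delta = -20
  P[0] = 19 + 0 = 19
  P[1] = 29 + 0 = 29
  P[2] = 29 + 0 = 29
  P[3] = 48 + 0 = 48
  P[4] = 47 + 0 = 47
  P[5] = 53 + 0 = 53
  P[6] = 51 + 0 = 51
  P[7] = 51 + 0 = 51
  P[8] = 63 + -20 = 43

Answer: [19, 29, 29, 48, 47, 53, 51, 51, 43]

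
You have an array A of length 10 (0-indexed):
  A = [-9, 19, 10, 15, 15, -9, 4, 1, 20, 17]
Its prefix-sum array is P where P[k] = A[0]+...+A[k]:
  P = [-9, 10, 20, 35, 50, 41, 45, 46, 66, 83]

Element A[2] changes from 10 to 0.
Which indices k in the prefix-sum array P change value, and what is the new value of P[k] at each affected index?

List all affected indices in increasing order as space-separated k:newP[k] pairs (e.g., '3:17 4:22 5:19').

Answer: 2:10 3:25 4:40 5:31 6:35 7:36 8:56 9:73

Derivation:
P[k] = A[0] + ... + A[k]
P[k] includes A[2] iff k >= 2
Affected indices: 2, 3, ..., 9; delta = -10
  P[2]: 20 + -10 = 10
  P[3]: 35 + -10 = 25
  P[4]: 50 + -10 = 40
  P[5]: 41 + -10 = 31
  P[6]: 45 + -10 = 35
  P[7]: 46 + -10 = 36
  P[8]: 66 + -10 = 56
  P[9]: 83 + -10 = 73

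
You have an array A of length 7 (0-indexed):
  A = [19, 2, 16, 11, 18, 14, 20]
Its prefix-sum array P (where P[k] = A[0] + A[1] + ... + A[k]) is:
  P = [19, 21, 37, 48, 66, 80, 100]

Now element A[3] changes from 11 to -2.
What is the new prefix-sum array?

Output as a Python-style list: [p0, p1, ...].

Change: A[3] 11 -> -2, delta = -13
P[k] for k < 3: unchanged (A[3] not included)
P[k] for k >= 3: shift by delta = -13
  P[0] = 19 + 0 = 19
  P[1] = 21 + 0 = 21
  P[2] = 37 + 0 = 37
  P[3] = 48 + -13 = 35
  P[4] = 66 + -13 = 53
  P[5] = 80 + -13 = 67
  P[6] = 100 + -13 = 87

Answer: [19, 21, 37, 35, 53, 67, 87]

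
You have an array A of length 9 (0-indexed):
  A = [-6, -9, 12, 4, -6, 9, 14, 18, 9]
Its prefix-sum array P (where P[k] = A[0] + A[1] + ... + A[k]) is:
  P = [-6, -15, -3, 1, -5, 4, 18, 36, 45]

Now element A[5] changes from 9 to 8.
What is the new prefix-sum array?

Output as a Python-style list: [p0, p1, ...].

Answer: [-6, -15, -3, 1, -5, 3, 17, 35, 44]

Derivation:
Change: A[5] 9 -> 8, delta = -1
P[k] for k < 5: unchanged (A[5] not included)
P[k] for k >= 5: shift by delta = -1
  P[0] = -6 + 0 = -6
  P[1] = -15 + 0 = -15
  P[2] = -3 + 0 = -3
  P[3] = 1 + 0 = 1
  P[4] = -5 + 0 = -5
  P[5] = 4 + -1 = 3
  P[6] = 18 + -1 = 17
  P[7] = 36 + -1 = 35
  P[8] = 45 + -1 = 44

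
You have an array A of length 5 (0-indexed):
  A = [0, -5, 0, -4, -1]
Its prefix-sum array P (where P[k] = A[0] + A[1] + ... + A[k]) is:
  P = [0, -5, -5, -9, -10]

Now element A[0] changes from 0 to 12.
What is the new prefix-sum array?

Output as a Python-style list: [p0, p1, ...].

Answer: [12, 7, 7, 3, 2]

Derivation:
Change: A[0] 0 -> 12, delta = 12
P[k] for k < 0: unchanged (A[0] not included)
P[k] for k >= 0: shift by delta = 12
  P[0] = 0 + 12 = 12
  P[1] = -5 + 12 = 7
  P[2] = -5 + 12 = 7
  P[3] = -9 + 12 = 3
  P[4] = -10 + 12 = 2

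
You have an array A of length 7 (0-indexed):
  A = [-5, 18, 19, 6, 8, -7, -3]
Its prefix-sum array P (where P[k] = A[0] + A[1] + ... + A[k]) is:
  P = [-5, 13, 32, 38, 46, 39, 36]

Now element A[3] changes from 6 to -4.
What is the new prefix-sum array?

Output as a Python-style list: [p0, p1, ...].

Answer: [-5, 13, 32, 28, 36, 29, 26]

Derivation:
Change: A[3] 6 -> -4, delta = -10
P[k] for k < 3: unchanged (A[3] not included)
P[k] for k >= 3: shift by delta = -10
  P[0] = -5 + 0 = -5
  P[1] = 13 + 0 = 13
  P[2] = 32 + 0 = 32
  P[3] = 38 + -10 = 28
  P[4] = 46 + -10 = 36
  P[5] = 39 + -10 = 29
  P[6] = 36 + -10 = 26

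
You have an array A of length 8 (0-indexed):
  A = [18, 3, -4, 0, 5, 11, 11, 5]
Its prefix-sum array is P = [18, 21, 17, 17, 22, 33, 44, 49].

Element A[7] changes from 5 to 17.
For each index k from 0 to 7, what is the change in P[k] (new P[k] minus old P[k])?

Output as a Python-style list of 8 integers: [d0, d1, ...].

Answer: [0, 0, 0, 0, 0, 0, 0, 12]

Derivation:
Element change: A[7] 5 -> 17, delta = 12
For k < 7: P[k] unchanged, delta_P[k] = 0
For k >= 7: P[k] shifts by exactly 12
Delta array: [0, 0, 0, 0, 0, 0, 0, 12]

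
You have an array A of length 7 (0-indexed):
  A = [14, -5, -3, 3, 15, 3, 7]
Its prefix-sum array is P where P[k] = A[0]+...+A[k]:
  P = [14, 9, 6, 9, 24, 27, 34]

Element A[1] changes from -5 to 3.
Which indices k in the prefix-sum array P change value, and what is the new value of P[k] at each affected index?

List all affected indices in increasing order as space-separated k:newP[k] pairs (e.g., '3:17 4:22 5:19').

Answer: 1:17 2:14 3:17 4:32 5:35 6:42

Derivation:
P[k] = A[0] + ... + A[k]
P[k] includes A[1] iff k >= 1
Affected indices: 1, 2, ..., 6; delta = 8
  P[1]: 9 + 8 = 17
  P[2]: 6 + 8 = 14
  P[3]: 9 + 8 = 17
  P[4]: 24 + 8 = 32
  P[5]: 27 + 8 = 35
  P[6]: 34 + 8 = 42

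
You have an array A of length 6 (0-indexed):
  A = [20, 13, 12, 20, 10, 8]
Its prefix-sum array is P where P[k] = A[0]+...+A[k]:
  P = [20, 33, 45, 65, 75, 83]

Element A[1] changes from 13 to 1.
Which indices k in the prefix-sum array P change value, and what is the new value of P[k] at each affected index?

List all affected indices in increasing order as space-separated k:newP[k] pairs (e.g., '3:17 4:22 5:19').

Answer: 1:21 2:33 3:53 4:63 5:71

Derivation:
P[k] = A[0] + ... + A[k]
P[k] includes A[1] iff k >= 1
Affected indices: 1, 2, ..., 5; delta = -12
  P[1]: 33 + -12 = 21
  P[2]: 45 + -12 = 33
  P[3]: 65 + -12 = 53
  P[4]: 75 + -12 = 63
  P[5]: 83 + -12 = 71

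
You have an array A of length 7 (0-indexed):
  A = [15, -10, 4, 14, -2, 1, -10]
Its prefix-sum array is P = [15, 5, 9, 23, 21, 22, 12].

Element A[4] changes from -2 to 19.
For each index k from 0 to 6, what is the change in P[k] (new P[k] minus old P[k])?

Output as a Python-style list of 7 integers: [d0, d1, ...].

Answer: [0, 0, 0, 0, 21, 21, 21]

Derivation:
Element change: A[4] -2 -> 19, delta = 21
For k < 4: P[k] unchanged, delta_P[k] = 0
For k >= 4: P[k] shifts by exactly 21
Delta array: [0, 0, 0, 0, 21, 21, 21]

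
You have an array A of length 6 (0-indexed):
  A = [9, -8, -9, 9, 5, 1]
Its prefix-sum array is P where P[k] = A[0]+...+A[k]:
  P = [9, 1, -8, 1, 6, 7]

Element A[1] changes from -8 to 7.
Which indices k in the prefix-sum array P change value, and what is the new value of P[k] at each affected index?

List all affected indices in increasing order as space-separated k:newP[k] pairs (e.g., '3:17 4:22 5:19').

Answer: 1:16 2:7 3:16 4:21 5:22

Derivation:
P[k] = A[0] + ... + A[k]
P[k] includes A[1] iff k >= 1
Affected indices: 1, 2, ..., 5; delta = 15
  P[1]: 1 + 15 = 16
  P[2]: -8 + 15 = 7
  P[3]: 1 + 15 = 16
  P[4]: 6 + 15 = 21
  P[5]: 7 + 15 = 22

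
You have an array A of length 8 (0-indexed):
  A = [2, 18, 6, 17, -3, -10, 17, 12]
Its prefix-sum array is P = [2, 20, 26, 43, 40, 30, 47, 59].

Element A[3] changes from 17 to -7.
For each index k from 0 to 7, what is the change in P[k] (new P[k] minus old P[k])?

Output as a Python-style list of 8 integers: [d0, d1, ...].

Element change: A[3] 17 -> -7, delta = -24
For k < 3: P[k] unchanged, delta_P[k] = 0
For k >= 3: P[k] shifts by exactly -24
Delta array: [0, 0, 0, -24, -24, -24, -24, -24]

Answer: [0, 0, 0, -24, -24, -24, -24, -24]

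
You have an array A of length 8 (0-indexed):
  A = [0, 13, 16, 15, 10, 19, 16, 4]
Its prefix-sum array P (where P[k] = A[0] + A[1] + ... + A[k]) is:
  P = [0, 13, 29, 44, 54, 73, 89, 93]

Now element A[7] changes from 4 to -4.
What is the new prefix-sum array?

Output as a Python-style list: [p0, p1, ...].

Change: A[7] 4 -> -4, delta = -8
P[k] for k < 7: unchanged (A[7] not included)
P[k] for k >= 7: shift by delta = -8
  P[0] = 0 + 0 = 0
  P[1] = 13 + 0 = 13
  P[2] = 29 + 0 = 29
  P[3] = 44 + 0 = 44
  P[4] = 54 + 0 = 54
  P[5] = 73 + 0 = 73
  P[6] = 89 + 0 = 89
  P[7] = 93 + -8 = 85

Answer: [0, 13, 29, 44, 54, 73, 89, 85]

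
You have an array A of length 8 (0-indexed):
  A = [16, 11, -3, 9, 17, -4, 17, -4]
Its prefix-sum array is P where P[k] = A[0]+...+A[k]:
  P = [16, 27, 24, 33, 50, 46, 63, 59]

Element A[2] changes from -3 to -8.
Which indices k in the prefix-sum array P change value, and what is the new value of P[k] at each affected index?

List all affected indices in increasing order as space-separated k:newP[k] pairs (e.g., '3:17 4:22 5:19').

Answer: 2:19 3:28 4:45 5:41 6:58 7:54

Derivation:
P[k] = A[0] + ... + A[k]
P[k] includes A[2] iff k >= 2
Affected indices: 2, 3, ..., 7; delta = -5
  P[2]: 24 + -5 = 19
  P[3]: 33 + -5 = 28
  P[4]: 50 + -5 = 45
  P[5]: 46 + -5 = 41
  P[6]: 63 + -5 = 58
  P[7]: 59 + -5 = 54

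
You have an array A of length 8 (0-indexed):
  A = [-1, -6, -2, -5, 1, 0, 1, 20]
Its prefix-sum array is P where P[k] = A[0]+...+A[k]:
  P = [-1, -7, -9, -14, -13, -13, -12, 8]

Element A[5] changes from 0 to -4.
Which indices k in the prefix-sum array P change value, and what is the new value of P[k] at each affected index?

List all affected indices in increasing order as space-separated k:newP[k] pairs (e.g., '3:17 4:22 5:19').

Answer: 5:-17 6:-16 7:4

Derivation:
P[k] = A[0] + ... + A[k]
P[k] includes A[5] iff k >= 5
Affected indices: 5, 6, ..., 7; delta = -4
  P[5]: -13 + -4 = -17
  P[6]: -12 + -4 = -16
  P[7]: 8 + -4 = 4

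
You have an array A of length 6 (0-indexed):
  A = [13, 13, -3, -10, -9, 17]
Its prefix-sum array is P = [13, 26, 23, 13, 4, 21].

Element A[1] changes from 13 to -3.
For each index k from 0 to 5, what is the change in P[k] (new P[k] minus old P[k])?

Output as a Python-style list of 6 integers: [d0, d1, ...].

Element change: A[1] 13 -> -3, delta = -16
For k < 1: P[k] unchanged, delta_P[k] = 0
For k >= 1: P[k] shifts by exactly -16
Delta array: [0, -16, -16, -16, -16, -16]

Answer: [0, -16, -16, -16, -16, -16]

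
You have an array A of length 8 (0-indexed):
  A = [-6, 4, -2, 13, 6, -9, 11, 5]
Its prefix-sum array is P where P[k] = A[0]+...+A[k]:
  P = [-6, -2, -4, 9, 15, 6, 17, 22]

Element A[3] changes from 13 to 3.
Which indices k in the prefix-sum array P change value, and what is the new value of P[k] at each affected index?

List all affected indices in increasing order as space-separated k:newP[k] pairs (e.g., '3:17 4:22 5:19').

Answer: 3:-1 4:5 5:-4 6:7 7:12

Derivation:
P[k] = A[0] + ... + A[k]
P[k] includes A[3] iff k >= 3
Affected indices: 3, 4, ..., 7; delta = -10
  P[3]: 9 + -10 = -1
  P[4]: 15 + -10 = 5
  P[5]: 6 + -10 = -4
  P[6]: 17 + -10 = 7
  P[7]: 22 + -10 = 12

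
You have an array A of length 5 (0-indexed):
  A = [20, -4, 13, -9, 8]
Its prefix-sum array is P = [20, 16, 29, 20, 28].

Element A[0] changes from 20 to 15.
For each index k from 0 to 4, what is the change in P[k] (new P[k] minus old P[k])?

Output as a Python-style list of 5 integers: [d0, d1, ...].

Element change: A[0] 20 -> 15, delta = -5
For k < 0: P[k] unchanged, delta_P[k] = 0
For k >= 0: P[k] shifts by exactly -5
Delta array: [-5, -5, -5, -5, -5]

Answer: [-5, -5, -5, -5, -5]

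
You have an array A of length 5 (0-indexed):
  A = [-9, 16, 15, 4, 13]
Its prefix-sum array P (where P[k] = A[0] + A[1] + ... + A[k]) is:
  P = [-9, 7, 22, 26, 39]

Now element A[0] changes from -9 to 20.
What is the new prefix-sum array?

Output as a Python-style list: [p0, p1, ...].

Change: A[0] -9 -> 20, delta = 29
P[k] for k < 0: unchanged (A[0] not included)
P[k] for k >= 0: shift by delta = 29
  P[0] = -9 + 29 = 20
  P[1] = 7 + 29 = 36
  P[2] = 22 + 29 = 51
  P[3] = 26 + 29 = 55
  P[4] = 39 + 29 = 68

Answer: [20, 36, 51, 55, 68]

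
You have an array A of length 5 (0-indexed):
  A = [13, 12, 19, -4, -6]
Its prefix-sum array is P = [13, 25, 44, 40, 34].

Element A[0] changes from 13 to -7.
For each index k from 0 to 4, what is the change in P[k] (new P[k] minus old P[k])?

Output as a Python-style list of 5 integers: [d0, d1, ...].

Answer: [-20, -20, -20, -20, -20]

Derivation:
Element change: A[0] 13 -> -7, delta = -20
For k < 0: P[k] unchanged, delta_P[k] = 0
For k >= 0: P[k] shifts by exactly -20
Delta array: [-20, -20, -20, -20, -20]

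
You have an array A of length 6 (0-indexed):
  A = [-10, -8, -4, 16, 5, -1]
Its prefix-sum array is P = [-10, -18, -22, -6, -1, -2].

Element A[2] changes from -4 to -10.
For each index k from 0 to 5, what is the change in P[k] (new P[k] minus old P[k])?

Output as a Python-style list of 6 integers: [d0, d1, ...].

Answer: [0, 0, -6, -6, -6, -6]

Derivation:
Element change: A[2] -4 -> -10, delta = -6
For k < 2: P[k] unchanged, delta_P[k] = 0
For k >= 2: P[k] shifts by exactly -6
Delta array: [0, 0, -6, -6, -6, -6]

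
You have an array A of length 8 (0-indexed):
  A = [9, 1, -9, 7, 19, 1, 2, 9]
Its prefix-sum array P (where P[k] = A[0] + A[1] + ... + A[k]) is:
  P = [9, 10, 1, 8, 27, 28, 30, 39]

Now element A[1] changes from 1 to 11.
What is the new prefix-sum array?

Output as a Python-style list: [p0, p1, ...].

Change: A[1] 1 -> 11, delta = 10
P[k] for k < 1: unchanged (A[1] not included)
P[k] for k >= 1: shift by delta = 10
  P[0] = 9 + 0 = 9
  P[1] = 10 + 10 = 20
  P[2] = 1 + 10 = 11
  P[3] = 8 + 10 = 18
  P[4] = 27 + 10 = 37
  P[5] = 28 + 10 = 38
  P[6] = 30 + 10 = 40
  P[7] = 39 + 10 = 49

Answer: [9, 20, 11, 18, 37, 38, 40, 49]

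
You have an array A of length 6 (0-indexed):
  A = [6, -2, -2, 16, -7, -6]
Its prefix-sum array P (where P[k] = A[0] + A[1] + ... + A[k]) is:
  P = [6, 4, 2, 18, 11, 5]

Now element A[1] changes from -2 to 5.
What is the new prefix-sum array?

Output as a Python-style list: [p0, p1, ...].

Change: A[1] -2 -> 5, delta = 7
P[k] for k < 1: unchanged (A[1] not included)
P[k] for k >= 1: shift by delta = 7
  P[0] = 6 + 0 = 6
  P[1] = 4 + 7 = 11
  P[2] = 2 + 7 = 9
  P[3] = 18 + 7 = 25
  P[4] = 11 + 7 = 18
  P[5] = 5 + 7 = 12

Answer: [6, 11, 9, 25, 18, 12]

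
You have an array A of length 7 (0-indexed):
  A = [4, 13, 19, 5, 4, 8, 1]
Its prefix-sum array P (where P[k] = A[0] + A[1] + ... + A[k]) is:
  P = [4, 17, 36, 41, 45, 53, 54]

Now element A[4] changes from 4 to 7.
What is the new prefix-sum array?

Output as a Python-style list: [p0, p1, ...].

Change: A[4] 4 -> 7, delta = 3
P[k] for k < 4: unchanged (A[4] not included)
P[k] for k >= 4: shift by delta = 3
  P[0] = 4 + 0 = 4
  P[1] = 17 + 0 = 17
  P[2] = 36 + 0 = 36
  P[3] = 41 + 0 = 41
  P[4] = 45 + 3 = 48
  P[5] = 53 + 3 = 56
  P[6] = 54 + 3 = 57

Answer: [4, 17, 36, 41, 48, 56, 57]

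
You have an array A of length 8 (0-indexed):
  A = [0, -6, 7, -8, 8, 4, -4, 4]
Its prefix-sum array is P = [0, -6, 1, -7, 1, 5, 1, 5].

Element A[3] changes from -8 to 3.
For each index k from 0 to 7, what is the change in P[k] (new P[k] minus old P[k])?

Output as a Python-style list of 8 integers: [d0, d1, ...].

Element change: A[3] -8 -> 3, delta = 11
For k < 3: P[k] unchanged, delta_P[k] = 0
For k >= 3: P[k] shifts by exactly 11
Delta array: [0, 0, 0, 11, 11, 11, 11, 11]

Answer: [0, 0, 0, 11, 11, 11, 11, 11]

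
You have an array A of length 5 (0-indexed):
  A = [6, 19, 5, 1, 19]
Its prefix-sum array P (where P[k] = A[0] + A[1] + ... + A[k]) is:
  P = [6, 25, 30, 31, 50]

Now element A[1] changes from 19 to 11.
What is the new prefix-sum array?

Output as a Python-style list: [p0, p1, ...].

Answer: [6, 17, 22, 23, 42]

Derivation:
Change: A[1] 19 -> 11, delta = -8
P[k] for k < 1: unchanged (A[1] not included)
P[k] for k >= 1: shift by delta = -8
  P[0] = 6 + 0 = 6
  P[1] = 25 + -8 = 17
  P[2] = 30 + -8 = 22
  P[3] = 31 + -8 = 23
  P[4] = 50 + -8 = 42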